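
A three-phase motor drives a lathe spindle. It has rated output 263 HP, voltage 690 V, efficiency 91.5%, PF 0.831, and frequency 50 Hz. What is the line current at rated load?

216 A

P_out = 263 × 746 = 196198 W
P_in = P_out / η = 196198 / 0.915 = 214424 W
I_L = P_in / (√3·V_L·cosφ) = 214424 / (1.732 × 690 × 0.831) = 216 A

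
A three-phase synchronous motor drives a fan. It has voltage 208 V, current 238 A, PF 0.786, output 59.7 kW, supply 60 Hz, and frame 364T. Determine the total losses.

P_in = √3·V·I·cosφ = 1.732×208×238×0.786 = 67392 W
P_out = 59700 W
Losses = P_in − P_out = 67392 − 59700 = 7692 W

7.69 kW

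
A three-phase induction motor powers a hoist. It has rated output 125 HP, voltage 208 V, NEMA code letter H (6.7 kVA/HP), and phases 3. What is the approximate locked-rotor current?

S_LR = 6.7 × 125 = 837.5 kVA
I_LR = S_LR/(√3·V_L) = 837500/(1.732×208) = 2320 A

2320 A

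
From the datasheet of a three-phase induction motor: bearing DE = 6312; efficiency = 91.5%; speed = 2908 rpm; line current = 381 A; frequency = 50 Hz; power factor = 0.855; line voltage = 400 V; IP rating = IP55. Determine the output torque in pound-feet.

500 lb·ft

P_in = √3·V·I·cosφ = 1.732 × 400 × 381 × 0.855 = 225683 W
P_out = η·P_in = 0.915 × 225683 = 206500 W
n = 2908 rpm
ω = 2π×2908/60 = 304.5 rad/s
τ = P_out/ω = 206500/304.5 = 678.2 N·m
In lb·ft: 678.2/1.356 = 500 lb·ft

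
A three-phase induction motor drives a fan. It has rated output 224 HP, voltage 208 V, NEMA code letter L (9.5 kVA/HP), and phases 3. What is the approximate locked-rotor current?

S_LR = 9.5 × 224 = 2128 kVA
I_LR = S_LR/(√3·V_L) = 2128000/(1.732×208) = 5910 A

5910 A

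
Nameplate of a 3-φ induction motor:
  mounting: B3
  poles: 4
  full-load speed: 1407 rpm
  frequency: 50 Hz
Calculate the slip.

n_s = 120f/p = 120×50/4 = 1500 rpm
s = (n_s − n)/n_s = (1500 − 1407)/1500 = 0.0620

6.20 %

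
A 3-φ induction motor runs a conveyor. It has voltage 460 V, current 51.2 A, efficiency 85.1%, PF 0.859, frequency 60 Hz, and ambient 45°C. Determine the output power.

P_in = √3·V·I·cosφ = 1.732 × 460 × 51.2 × 0.859 = 35040 W
P_out = η·P_in = 0.851 × 35040 = 29819 W

29.8 kW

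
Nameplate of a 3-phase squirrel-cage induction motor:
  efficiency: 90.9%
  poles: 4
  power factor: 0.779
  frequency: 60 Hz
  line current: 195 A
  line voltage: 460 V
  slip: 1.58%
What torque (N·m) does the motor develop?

593 N·m

P_in = √3·V·I·cosφ = 1.732 × 460 × 195 × 0.779 = 121026 W
P_out = η·P_in = 0.909 × 121026 = 110013 W
n_s = 120×60/4 = 1800 rpm; n = 1800×(1−0.0158) = 1772 rpm
ω = 2π×1772/60 = 185.6 rad/s
τ = P_out/ω = 110013/185.6 = 593 N·m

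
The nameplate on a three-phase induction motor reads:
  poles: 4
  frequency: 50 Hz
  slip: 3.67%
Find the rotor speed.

1445 rpm

n_s = 120f/p = 120×50/4 = 1500 rpm
n = n_s(1 − s) = 1500 × (1 − 0.0367) = 1445 rpm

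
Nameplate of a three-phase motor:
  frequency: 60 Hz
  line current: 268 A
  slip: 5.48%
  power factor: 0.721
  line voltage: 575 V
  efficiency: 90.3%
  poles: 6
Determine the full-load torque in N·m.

1460 N·m

P_in = √3·V·I·cosφ = 1.732 × 575 × 268 × 0.721 = 192436 W
P_out = η·P_in = 0.903 × 192436 = 173770 W
n_s = 120×60/6 = 1200 rpm; n = 1200×(1−0.0548) = 1134 rpm
ω = 2π×1134/60 = 118.8 rad/s
τ = P_out/ω = 173770/118.8 = 1460 N·m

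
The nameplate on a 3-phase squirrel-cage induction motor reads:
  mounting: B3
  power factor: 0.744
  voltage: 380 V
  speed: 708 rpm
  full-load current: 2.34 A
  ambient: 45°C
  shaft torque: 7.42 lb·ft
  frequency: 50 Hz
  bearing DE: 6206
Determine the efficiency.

τ = 7.42 lb·ft × 1.356 = 10.06 N·m
ω = 2π × 708/60 = 74.14 rad/s; P_out = τω = 10.06 × 74.14 = 746 W
P_in = √3·V_L·I_L·cosφ = 1.732 × 380 × 2.34 × 0.744 = 1146 W
η = P_out / P_in = 746 / 1146 = 0.651 = 65.1%

65.1 %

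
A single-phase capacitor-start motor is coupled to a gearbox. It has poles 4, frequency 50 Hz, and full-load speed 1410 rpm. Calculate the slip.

6.00 %

n_s = 120f/p = 120×50/4 = 1500 rpm
s = (n_s − n)/n_s = (1500 − 1410)/1500 = 0.0600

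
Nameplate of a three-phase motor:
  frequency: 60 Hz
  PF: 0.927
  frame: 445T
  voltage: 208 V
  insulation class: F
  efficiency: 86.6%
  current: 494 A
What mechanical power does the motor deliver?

P_in = √3·V·I·cosφ = 1.732 × 208 × 494 × 0.927 = 164975 W
P_out = η·P_in = 0.866 × 164975 = 142868 W

143 kW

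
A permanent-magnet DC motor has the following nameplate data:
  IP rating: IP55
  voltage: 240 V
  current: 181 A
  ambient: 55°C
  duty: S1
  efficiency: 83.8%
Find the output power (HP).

48.8 HP

P_in = V·I = 240 × 181 = 43440 W
P_out = η·P_in = 0.838 × 43440 = 36403 W
= 36403/746 = 48.8 HP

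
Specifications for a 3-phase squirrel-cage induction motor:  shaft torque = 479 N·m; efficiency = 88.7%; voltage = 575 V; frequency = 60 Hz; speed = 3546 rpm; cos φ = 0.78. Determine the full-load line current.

ω = 2π×3546/60 = 371.3 rad/s; P_out = τω = 479 × 371.3 = 177853 W
P_in = P_out / η = 177853 / 0.887 = 200511 W
I_L = P_in / (√3·V_L·cosφ) = 200511 / (1.732 × 575 × 0.78) = 258 A

258 A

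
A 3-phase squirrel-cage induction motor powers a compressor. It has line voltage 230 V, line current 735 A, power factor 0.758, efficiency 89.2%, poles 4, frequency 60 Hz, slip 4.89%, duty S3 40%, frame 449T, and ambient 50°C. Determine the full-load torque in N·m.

P_in = √3·V·I·cosφ = 1.732 × 230 × 735 × 0.758 = 221938 W
P_out = η·P_in = 0.892 × 221938 = 197969 W
n_s = 120×60/4 = 1800 rpm; n = 1800×(1−0.0489) = 1712 rpm
ω = 2π×1712/60 = 179.3 rad/s
τ = P_out/ω = 197969/179.3 = 1100 N·m

1100 N·m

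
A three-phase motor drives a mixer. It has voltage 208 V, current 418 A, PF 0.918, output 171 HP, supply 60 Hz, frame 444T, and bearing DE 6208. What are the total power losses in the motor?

P_in = √3·V·I·cosφ = 1.732×208×418×0.918 = 138239 W
P_out = 171×746 = 127566 W
Losses = P_in − P_out = 138239 − 127566 = 10673 W

10700 W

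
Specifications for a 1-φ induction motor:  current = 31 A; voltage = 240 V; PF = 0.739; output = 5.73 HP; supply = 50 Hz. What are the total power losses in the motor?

P_in = V·I·cosφ = 240×31×0.739 = 5498 W
P_out = 5.73×746 = 4275 W
Losses = P_in − P_out = 5498 − 4275 = 1223 W

1220 W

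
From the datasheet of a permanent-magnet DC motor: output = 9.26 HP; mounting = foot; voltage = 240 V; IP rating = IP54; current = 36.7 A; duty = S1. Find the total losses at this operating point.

1.9 kW

P_in = V·I = 240×36.7 = 8808 W
P_out = 9.26×746 = 6908 W
Losses = P_in − P_out = 8808 − 6908 = 1900 W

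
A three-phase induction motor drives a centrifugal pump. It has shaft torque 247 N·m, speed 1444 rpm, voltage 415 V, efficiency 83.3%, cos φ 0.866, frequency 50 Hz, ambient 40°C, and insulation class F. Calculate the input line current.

ω = 2π×1444/60 = 151.2 rad/s; P_out = τω = 247 × 151.2 = 37346 W
P_in = P_out / η = 37346 / 0.833 = 44833 W
I_L = P_in / (√3·V_L·cosφ) = 44833 / (1.732 × 415 × 0.866) = 72 A

72 A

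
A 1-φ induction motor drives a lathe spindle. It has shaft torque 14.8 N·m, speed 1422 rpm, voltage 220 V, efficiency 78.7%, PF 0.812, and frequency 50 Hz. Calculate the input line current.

15.7 A

ω = 2π×1422/60 = 148.9 rad/s; P_out = τω = 14.8 × 148.9 = 2204 W
P_in = P_out / η = 2204 / 0.787 = 2801 W
I = P_in / (V·cosφ) = 2801 / (220 × 0.812) = 15.7 A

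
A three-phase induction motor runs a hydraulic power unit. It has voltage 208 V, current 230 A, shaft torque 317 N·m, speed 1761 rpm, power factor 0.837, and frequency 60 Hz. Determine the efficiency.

84.3 %

ω = 2π × 1761/60 = 184.4 rad/s; P_out = τω = 317 × 184.4 = 58455 W
P_in = √3·V_L·I_L·cosφ = 1.732 × 208 × 230 × 0.837 = 69353 W
η = P_out / P_in = 58455 / 69353 = 0.843 = 84.3%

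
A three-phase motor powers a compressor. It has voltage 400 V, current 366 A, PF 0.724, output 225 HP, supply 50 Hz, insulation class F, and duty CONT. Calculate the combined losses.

P_in = √3·V·I·cosφ = 1.732×400×366×0.724 = 183581 W
P_out = 225×746 = 167850 W
Losses = P_in − P_out = 183581 − 167850 = 15731 W

15700 W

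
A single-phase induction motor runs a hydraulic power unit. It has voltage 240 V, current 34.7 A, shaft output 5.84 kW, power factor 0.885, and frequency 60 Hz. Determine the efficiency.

P_out = 5.84 kW = 5840 W
P_in = V·I·cosφ = 240 × 34.7 × 0.885 = 7370 W
η = P_out / P_in = 5840 / 7370 = 0.792 = 79.2%

79.2 %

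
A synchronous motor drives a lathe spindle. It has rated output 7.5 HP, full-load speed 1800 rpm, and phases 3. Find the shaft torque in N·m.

29.7 N·m

P_out = 7.5 × 746 = 5595 W
ω = 2π × 1800/60 = 188.5 rad/s
τ = P_out/ω = 5595/188.5 = 29.7 N·m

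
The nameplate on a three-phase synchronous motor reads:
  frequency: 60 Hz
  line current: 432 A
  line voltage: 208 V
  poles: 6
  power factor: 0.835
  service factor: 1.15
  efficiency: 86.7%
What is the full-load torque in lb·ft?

661 lb·ft

P_in = √3·V·I·cosφ = 1.732 × 208 × 432 × 0.835 = 129952 W
P_out = η·P_in = 0.867 × 129952 = 112668 W
n = n_s = 120×60/6 = 1200 rpm (synchronous)
ω = 2π×1200/60 = 125.7 rad/s
τ = P_out/ω = 112668/125.7 = 896.3 N·m
In lb·ft: 896.3/1.356 = 661 lb·ft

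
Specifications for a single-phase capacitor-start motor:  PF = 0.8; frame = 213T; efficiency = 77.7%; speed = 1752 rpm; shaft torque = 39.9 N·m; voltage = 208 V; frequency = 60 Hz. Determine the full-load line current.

56.6 A

ω = 2π×1752/60 = 183.5 rad/s; P_out = τω = 39.9 × 183.5 = 7322 W
P_in = P_out / η = 7322 / 0.777 = 9423 W
I = P_in / (V·cosφ) = 9423 / (208 × 0.8) = 56.6 A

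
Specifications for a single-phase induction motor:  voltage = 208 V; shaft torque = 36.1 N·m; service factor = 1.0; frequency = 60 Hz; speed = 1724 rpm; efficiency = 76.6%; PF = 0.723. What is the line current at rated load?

56.6 A

ω = 2π×1724/60 = 180.5 rad/s; P_out = τω = 36.1 × 180.5 = 6516 W
P_in = P_out / η = 6516 / 0.766 = 8507 W
I = P_in / (V·cosφ) = 8507 / (208 × 0.723) = 56.6 A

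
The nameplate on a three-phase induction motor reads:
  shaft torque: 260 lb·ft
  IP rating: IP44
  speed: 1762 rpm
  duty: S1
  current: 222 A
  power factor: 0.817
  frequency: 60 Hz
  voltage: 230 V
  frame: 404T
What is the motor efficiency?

90.0 %

τ = 260 lb·ft × 1.356 = 352.6 N·m
ω = 2π × 1762/60 = 184.5 rad/s; P_out = τω = 352.6 × 184.5 = 65055 W
P_in = √3·V_L·I_L·cosφ = 1.732 × 230 × 222 × 0.817 = 72252 W
η = P_out / P_in = 65055 / 72252 = 0.900 = 90.0%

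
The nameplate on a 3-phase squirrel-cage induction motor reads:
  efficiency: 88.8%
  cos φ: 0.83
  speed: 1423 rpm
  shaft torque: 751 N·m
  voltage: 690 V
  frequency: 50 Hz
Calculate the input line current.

ω = 2π×1423/60 = 149 rad/s; P_out = τω = 751 × 149 = 111899 W
P_in = P_out / η = 111899 / 0.888 = 126012 W
I_L = P_in / (√3·V_L·cosφ) = 126012 / (1.732 × 690 × 0.83) = 127 A

127 A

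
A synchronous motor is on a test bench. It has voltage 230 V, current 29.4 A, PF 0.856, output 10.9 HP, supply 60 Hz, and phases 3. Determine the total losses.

1.89 kW

P_in = √3·V·I·cosφ = 1.732×230×29.4×0.856 = 10025 W
P_out = 10.9×746 = 8131 W
Losses = P_in − P_out = 10025 − 8131 = 1894 W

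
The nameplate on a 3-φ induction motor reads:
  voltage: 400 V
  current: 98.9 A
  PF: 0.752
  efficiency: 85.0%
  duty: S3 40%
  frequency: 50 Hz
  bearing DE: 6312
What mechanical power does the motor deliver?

43.8 kW

P_in = √3·V·I·cosφ = 1.732 × 400 × 98.9 × 0.752 = 51525 W
P_out = η·P_in = 0.85 × 51525 = 43796 W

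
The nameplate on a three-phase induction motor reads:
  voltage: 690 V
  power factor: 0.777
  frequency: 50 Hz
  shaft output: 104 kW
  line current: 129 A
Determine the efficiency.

86.8 %

P_out = 104 kW = 104000 W
P_in = √3·V_L·I_L·cosφ = 1.732 × 690 × 129 × 0.777 = 119786 W
η = P_out / P_in = 104000 / 119786 = 0.868 = 86.8%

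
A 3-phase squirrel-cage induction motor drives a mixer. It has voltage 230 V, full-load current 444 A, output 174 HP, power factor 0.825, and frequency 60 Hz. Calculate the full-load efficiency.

P_out = 174 × 746 = 129804 W
P_in = √3·V_L·I_L·cosφ = 1.732 × 230 × 444 × 0.825 = 145919 W
η = P_out / P_in = 129804 / 145919 = 0.890 = 89.0%

89.0 %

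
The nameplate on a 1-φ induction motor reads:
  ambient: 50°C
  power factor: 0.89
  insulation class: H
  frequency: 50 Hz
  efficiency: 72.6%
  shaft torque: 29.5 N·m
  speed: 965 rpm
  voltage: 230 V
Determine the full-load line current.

ω = 2π×965/60 = 101.1 rad/s; P_out = τω = 29.5 × 101.1 = 2982 W
P_in = P_out / η = 2982 / 0.726 = 4107 W
I = P_in / (V·cosφ) = 4107 / (230 × 0.89) = 20.1 A

20.1 A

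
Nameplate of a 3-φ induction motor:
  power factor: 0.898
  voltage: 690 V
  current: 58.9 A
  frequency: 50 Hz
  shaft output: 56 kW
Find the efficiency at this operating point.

88.6 %

P_out = 56 kW = 56000 W
P_in = √3·V_L·I_L·cosφ = 1.732 × 690 × 58.9 × 0.898 = 63210 W
η = P_out / P_in = 56000 / 63210 = 0.886 = 88.6%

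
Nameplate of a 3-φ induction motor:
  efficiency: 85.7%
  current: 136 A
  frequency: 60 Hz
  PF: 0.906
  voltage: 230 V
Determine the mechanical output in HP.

56.4 HP

P_in = √3·V·I·cosφ = 1.732 × 230 × 136 × 0.906 = 49084 W
P_out = η·P_in = 0.857 × 49084 = 42065 W
= 42065/746 = 56.4 HP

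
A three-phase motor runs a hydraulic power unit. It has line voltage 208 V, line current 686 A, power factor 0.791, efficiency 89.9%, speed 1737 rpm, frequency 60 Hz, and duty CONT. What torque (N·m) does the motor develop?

P_in = √3·V·I·cosφ = 1.732 × 208 × 686 × 0.791 = 195484 W
P_out = η·P_in = 0.899 × 195484 = 175740 W
n = 1737 rpm
ω = 2π×1737/60 = 181.9 rad/s
τ = P_out/ω = 175740/181.9 = 966 N·m

966 N·m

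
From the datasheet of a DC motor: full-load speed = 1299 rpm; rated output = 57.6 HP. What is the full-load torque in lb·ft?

P_out = 57.6 × 746 = 42970 W
ω = 2π × 1299/60 = 136 rad/s
τ = P_out/ω = 42970/136 = 316 N·m
In lb·ft: 316/1.356 = 233 lb·ft

233 lb·ft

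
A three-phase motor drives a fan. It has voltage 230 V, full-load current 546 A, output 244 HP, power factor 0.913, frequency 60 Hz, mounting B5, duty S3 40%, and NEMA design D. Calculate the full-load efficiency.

91.7 %

P_out = 244 × 746 = 182024 W
P_in = √3·V_L·I_L·cosφ = 1.732 × 230 × 546 × 0.913 = 198582 W
η = P_out / P_in = 182024 / 198582 = 0.917 = 91.7%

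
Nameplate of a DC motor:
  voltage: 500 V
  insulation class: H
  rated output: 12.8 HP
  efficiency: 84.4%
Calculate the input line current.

P_out = 12.8 × 746 = 9549 W
P_in = P_out / η = 9549 / 0.844 = 11314 W
I = P_in / V = 11314 / 500 = 22.6 A

22.6 A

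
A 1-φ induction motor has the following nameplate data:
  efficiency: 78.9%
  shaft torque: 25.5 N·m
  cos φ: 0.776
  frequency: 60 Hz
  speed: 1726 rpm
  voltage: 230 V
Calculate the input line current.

ω = 2π×1726/60 = 180.7 rad/s; P_out = τω = 25.5 × 180.7 = 4608 W
P_in = P_out / η = 4608 / 0.789 = 5840 W
I = P_in / (V·cosφ) = 5840 / (230 × 0.776) = 32.7 A

32.7 A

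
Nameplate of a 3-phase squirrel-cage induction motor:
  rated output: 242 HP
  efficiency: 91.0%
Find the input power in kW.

198 kW

P_out = 242 × 746 = 180532 W
P_in = P_out/η = 180532/0.91 = 198387 W = 198 kW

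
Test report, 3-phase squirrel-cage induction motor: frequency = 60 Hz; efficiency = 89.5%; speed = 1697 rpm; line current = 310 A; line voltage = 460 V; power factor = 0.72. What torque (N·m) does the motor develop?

896 N·m

P_in = √3·V·I·cosφ = 1.732 × 460 × 310 × 0.72 = 177828 W
P_out = η·P_in = 0.895 × 177828 = 159156 W
n = 1697 rpm
ω = 2π×1697/60 = 177.7 rad/s
τ = P_out/ω = 159156/177.7 = 896 N·m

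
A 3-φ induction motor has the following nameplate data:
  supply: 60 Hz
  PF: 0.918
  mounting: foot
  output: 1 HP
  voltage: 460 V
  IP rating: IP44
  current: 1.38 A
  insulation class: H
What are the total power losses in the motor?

263 W

P_in = √3·V·I·cosφ = 1.732×460×1.38×0.918 = 1009 W
P_out = 1×746 = 746 W
Losses = P_in − P_out = 1009 − 746 = 263 W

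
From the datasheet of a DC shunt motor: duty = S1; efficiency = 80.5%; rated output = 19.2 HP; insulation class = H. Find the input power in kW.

17.8 kW

P_out = 19.2 × 746 = 14323 W
P_in = P_out/η = 14323/0.805 = 17793 W = 17.8 kW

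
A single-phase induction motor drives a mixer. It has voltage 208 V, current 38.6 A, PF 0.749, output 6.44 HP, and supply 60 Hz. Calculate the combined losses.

1210 W

P_in = V·I·cosφ = 208×38.6×0.749 = 6014 W
P_out = 6.44×746 = 4804 W
Losses = P_in − P_out = 6014 − 4804 = 1210 W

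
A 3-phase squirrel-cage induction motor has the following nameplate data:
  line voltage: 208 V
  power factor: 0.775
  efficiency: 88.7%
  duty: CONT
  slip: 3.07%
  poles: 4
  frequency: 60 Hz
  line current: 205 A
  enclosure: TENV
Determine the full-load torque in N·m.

278 N·m

P_in = √3·V·I·cosφ = 1.732 × 208 × 205 × 0.775 = 57236 W
P_out = η·P_in = 0.887 × 57236 = 50768 W
n_s = 120×60/4 = 1800 rpm; n = 1800×(1−0.0307) = 1745 rpm
ω = 2π×1745/60 = 182.7 rad/s
τ = P_out/ω = 50768/182.7 = 278 N·m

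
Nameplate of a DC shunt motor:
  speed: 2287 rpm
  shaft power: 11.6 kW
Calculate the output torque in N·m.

48.4 N·m

ω = 2π × 2287/60 = 239.5 rad/s
τ = P/ω = 11600/239.5 = 48.4 N·m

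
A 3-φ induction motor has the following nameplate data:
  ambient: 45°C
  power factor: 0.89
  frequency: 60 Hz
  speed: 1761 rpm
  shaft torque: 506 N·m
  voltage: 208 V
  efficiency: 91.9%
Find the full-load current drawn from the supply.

317 A

ω = 2π×1761/60 = 184.4 rad/s; P_out = τω = 506 × 184.4 = 93306 W
P_in = P_out / η = 93306 / 0.919 = 101530 W
I_L = P_in / (√3·V_L·cosφ) = 101530 / (1.732 × 208 × 0.89) = 317 A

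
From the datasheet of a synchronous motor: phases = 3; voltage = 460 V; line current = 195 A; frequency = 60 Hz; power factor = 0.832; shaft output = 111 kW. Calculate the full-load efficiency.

85.9 %

P_out = 111 kW = 111000 W
P_in = √3·V_L·I_L·cosφ = 1.732 × 460 × 195 × 0.832 = 129260 W
η = P_out / P_in = 111000 / 129260 = 0.859 = 85.9%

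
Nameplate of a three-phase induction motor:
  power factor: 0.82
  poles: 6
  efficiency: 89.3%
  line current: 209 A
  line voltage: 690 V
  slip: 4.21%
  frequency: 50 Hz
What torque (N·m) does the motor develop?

1820 N·m

P_in = √3·V·I·cosφ = 1.732 × 690 × 209 × 0.82 = 204813 W
P_out = η·P_in = 0.893 × 204813 = 182898 W
n_s = 120×50/6 = 1000 rpm; n = 1000×(1−0.0421) = 958 rpm
ω = 2π×958/60 = 100.3 rad/s
τ = P_out/ω = 182898/100.3 = 1820 N·m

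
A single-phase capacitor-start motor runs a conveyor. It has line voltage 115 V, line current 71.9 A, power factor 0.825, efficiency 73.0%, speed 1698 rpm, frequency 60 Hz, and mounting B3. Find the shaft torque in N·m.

28 N·m

P_in = V·I·cosφ = 115 × 71.9 × 0.825 = 6822 W
P_out = η·P_in = 0.73 × 6822 = 4980 W
n = 1698 rpm
ω = 2π×1698/60 = 177.8 rad/s
τ = P_out/ω = 4980/177.8 = 28 N·m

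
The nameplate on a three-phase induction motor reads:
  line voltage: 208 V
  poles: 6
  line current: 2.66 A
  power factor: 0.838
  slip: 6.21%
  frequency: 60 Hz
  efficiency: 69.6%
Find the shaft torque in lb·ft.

P_in = √3·V·I·cosφ = 1.732 × 208 × 2.66 × 0.838 = 803 W
P_out = η·P_in = 0.696 × 803 = 559 W
n_s = 120×60/6 = 1200 rpm; n = 1200×(1−0.0621) = 1125 rpm
ω = 2π×1125/60 = 117.8 rad/s
τ = P_out/ω = 559/117.8 = 4.745 N·m
In lb·ft: 4.745/1.356 = 3.5 lb·ft

3.5 lb·ft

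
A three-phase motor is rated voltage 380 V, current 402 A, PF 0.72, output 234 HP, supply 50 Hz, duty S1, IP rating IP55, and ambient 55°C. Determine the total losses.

P_in = √3·V·I·cosφ = 1.732×380×402×0.72 = 190498 W
P_out = 234×746 = 174564 W
Losses = P_in − P_out = 190498 − 174564 = 15934 W

15900 W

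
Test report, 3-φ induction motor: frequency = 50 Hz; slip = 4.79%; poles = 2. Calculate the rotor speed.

2856 rpm

n_s = 120f/p = 120×50/2 = 3000 rpm
n = n_s(1 − s) = 3000 × (1 − 0.0479) = 2856 rpm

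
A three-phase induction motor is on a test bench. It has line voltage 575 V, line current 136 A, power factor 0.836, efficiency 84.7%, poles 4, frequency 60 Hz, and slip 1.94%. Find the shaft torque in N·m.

519 N·m

P_in = √3·V·I·cosφ = 1.732 × 575 × 136 × 0.836 = 113230 W
P_out = η·P_in = 0.847 × 113230 = 95906 W
n_s = 120×60/4 = 1800 rpm; n = 1800×(1−0.0194) = 1765 rpm
ω = 2π×1765/60 = 184.8 rad/s
τ = P_out/ω = 95906/184.8 = 519 N·m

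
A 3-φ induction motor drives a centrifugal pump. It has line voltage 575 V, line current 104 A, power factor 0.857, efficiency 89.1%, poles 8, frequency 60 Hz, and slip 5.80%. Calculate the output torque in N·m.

891 N·m

P_in = √3·V·I·cosφ = 1.732 × 575 × 104 × 0.857 = 88763 W
P_out = η·P_in = 0.891 × 88763 = 79088 W
n_s = 120×60/8 = 900 rpm; n = 900×(1−0.058) = 848 rpm
ω = 2π×848/60 = 88.8 rad/s
τ = P_out/ω = 79088/88.8 = 891 N·m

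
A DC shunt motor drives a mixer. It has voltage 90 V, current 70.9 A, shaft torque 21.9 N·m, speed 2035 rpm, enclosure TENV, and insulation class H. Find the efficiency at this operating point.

ω = 2π × 2035/60 = 213.1 rad/s; P_out = τω = 21.9 × 213.1 = 4667 W
P_in = V·I = 90 × 70.9 = 6381 W
η = P_out / P_in = 4667 / 6381 = 0.731 = 73.1%

73.1 %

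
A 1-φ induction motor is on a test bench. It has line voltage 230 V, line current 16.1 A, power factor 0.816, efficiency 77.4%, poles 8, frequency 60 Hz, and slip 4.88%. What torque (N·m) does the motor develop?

26.1 N·m

P_in = V·I·cosφ = 230 × 16.1 × 0.816 = 3022 W
P_out = η·P_in = 0.774 × 3022 = 2339 W
n_s = 120×60/8 = 900 rpm; n = 900×(1−0.0488) = 856 rpm
ω = 2π×856/60 = 89.64 rad/s
τ = P_out/ω = 2339/89.64 = 26.1 N·m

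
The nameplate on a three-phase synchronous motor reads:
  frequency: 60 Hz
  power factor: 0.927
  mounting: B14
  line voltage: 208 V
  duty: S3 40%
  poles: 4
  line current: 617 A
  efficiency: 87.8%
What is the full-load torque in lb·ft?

P_in = √3·V·I·cosφ = 1.732 × 208 × 617 × 0.927 = 206052 W
P_out = η·P_in = 0.878 × 206052 = 180914 W
n = n_s = 120×60/4 = 1800 rpm (synchronous)
ω = 2π×1800/60 = 188.5 rad/s
τ = P_out/ω = 180914/188.5 = 959.8 N·m
In lb·ft: 959.8/1.356 = 708 lb·ft

708 lb·ft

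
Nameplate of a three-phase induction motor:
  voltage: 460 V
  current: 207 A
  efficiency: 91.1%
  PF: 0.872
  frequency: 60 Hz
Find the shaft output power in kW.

131 kW

P_in = √3·V·I·cosφ = 1.732 × 460 × 207 × 0.872 = 143811 W
P_out = η·P_in = 0.911 × 143811 = 131012 W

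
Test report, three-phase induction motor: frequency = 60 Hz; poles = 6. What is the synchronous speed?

1200 rpm

n_s = 120f/p = 120×60/6 = 1200 rpm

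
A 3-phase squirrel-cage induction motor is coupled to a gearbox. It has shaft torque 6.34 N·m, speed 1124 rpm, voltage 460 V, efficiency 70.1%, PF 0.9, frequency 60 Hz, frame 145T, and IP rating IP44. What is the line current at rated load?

1.48 A

ω = 2π×1124/60 = 117.7 rad/s; P_out = τω = 6.34 × 117.7 = 746 W
P_in = P_out / η = 746 / 0.701 = 1064 W
I_L = P_in / (√3·V_L·cosφ) = 1064 / (1.732 × 460 × 0.9) = 1.48 A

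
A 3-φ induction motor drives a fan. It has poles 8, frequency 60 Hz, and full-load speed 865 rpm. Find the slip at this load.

3.9 %

n_s = 120f/p = 120×60/8 = 900 rpm
s = (n_s − n)/n_s = (900 − 865)/900 = 0.0389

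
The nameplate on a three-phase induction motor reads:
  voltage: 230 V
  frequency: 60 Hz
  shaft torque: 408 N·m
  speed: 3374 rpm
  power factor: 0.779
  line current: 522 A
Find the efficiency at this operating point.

ω = 2π × 3374/60 = 353.3 rad/s; P_out = τω = 408 × 353.3 = 144146 W
P_in = √3·V_L·I_L·cosφ = 1.732 × 230 × 522 × 0.779 = 161988 W
η = P_out / P_in = 144146 / 161988 = 0.890 = 89.0%

89.0 %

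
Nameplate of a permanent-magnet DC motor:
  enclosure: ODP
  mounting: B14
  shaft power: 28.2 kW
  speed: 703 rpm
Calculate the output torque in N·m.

383 N·m

ω = 2π × 703/60 = 73.62 rad/s
τ = P/ω = 28200/73.62 = 383 N·m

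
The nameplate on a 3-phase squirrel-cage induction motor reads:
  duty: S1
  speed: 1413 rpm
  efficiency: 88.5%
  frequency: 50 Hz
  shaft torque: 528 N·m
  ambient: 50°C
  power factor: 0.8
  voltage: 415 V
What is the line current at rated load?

ω = 2π×1413/60 = 148 rad/s; P_out = τω = 528 × 148 = 78144 W
P_in = P_out / η = 78144 / 0.885 = 88298 W
I_L = P_in / (√3·V_L·cosφ) = 88298 / (1.732 × 415 × 0.8) = 154 A

154 A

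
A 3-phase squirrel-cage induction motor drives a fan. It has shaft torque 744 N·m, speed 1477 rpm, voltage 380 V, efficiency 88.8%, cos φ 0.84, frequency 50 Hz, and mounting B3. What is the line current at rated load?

ω = 2π×1477/60 = 154.7 rad/s; P_out = τω = 744 × 154.7 = 115097 W
P_in = P_out / η = 115097 / 0.888 = 129614 W
I_L = P_in / (√3·V_L·cosφ) = 129614 / (1.732 × 380 × 0.84) = 234 A

234 A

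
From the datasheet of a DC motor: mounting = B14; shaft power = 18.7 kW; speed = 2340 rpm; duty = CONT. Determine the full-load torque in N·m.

ω = 2π × 2340/60 = 245 rad/s
τ = P/ω = 18700/245 = 76.3 N·m

76.3 N·m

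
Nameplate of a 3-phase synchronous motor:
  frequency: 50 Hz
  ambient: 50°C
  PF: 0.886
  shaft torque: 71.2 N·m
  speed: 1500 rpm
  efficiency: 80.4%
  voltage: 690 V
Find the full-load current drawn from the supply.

13.1 A

ω = 2π×1500/60 = 157.1 rad/s; P_out = τω = 71.2 × 157.1 = 11186 W
P_in = P_out / η = 11186 / 0.804 = 13913 W
I_L = P_in / (√3·V_L·cosφ) = 13913 / (1.732 × 690 × 0.886) = 13.1 A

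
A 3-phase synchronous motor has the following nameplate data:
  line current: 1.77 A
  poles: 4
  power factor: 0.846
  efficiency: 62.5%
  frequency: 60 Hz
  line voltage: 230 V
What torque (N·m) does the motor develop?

1.98 N·m

P_in = √3·V·I·cosφ = 1.732 × 230 × 1.77 × 0.846 = 597 W
P_out = η·P_in = 0.625 × 597 = 373 W
n = n_s = 120×60/4 = 1800 rpm (synchronous)
ω = 2π×1800/60 = 188.5 rad/s
τ = P_out/ω = 373/188.5 = 1.98 N·m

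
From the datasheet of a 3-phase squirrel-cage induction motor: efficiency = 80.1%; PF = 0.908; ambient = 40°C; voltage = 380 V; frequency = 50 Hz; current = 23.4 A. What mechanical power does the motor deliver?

11.2 kW

P_in = √3·V·I·cosφ = 1.732 × 380 × 23.4 × 0.908 = 13984 W
P_out = η·P_in = 0.801 × 13984 = 11201 W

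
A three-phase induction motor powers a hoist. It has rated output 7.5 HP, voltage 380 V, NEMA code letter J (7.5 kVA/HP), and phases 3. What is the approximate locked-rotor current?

S_LR = 7.5 × 7.5 = 56.25 kVA
I_LR = S_LR/(√3·V_L) = 56250/(1.732×380) = 85.5 A

85.5 A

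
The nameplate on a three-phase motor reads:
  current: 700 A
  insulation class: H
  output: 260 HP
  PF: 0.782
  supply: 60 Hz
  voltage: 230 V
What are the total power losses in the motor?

24100 W

P_in = √3·V·I·cosφ = 1.732×230×700×0.782 = 218062 W
P_out = 260×746 = 193960 W
Losses = P_in − P_out = 218062 − 193960 = 24102 W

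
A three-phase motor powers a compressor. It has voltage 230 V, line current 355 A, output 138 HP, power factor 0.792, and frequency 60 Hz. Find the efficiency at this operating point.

91.9 %

P_out = 138 × 746 = 102948 W
P_in = √3·V_L·I_L·cosφ = 1.732 × 230 × 355 × 0.792 = 112003 W
η = P_out / P_in = 102948 / 112003 = 0.919 = 91.9%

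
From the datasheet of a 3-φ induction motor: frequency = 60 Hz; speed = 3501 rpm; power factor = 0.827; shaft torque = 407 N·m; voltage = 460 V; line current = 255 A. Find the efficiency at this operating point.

ω = 2π × 3501/60 = 366.6 rad/s; P_out = τω = 407 × 366.6 = 149206 W
P_in = √3·V_L·I_L·cosφ = 1.732 × 460 × 255 × 0.827 = 168016 W
η = P_out / P_in = 149206 / 168016 = 0.888 = 88.8%

88.8 %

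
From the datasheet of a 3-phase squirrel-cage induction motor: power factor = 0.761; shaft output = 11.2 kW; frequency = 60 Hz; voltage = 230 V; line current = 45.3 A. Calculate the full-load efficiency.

P_out = 11.2 kW = 11200 W
P_in = √3·V_L·I_L·cosφ = 1.732 × 230 × 45.3 × 0.761 = 13733 W
η = P_out / P_in = 11200 / 13733 = 0.816 = 81.6%

81.6 %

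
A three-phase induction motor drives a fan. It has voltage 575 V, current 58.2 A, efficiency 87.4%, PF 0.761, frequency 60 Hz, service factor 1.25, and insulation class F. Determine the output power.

38.6 kW

P_in = √3·V·I·cosφ = 1.732 × 575 × 58.2 × 0.761 = 44109 W
P_out = η·P_in = 0.874 × 44109 = 38551 W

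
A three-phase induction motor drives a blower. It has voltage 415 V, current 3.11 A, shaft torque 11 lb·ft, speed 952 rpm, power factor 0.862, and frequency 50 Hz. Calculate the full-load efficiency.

77.2 %

τ = 11 lb·ft × 1.356 = 14.92 N·m
ω = 2π × 952/60 = 99.69 rad/s; P_out = τω = 14.92 × 99.69 = 1487 W
P_in = √3·V_L·I_L·cosφ = 1.732 × 415 × 3.11 × 0.862 = 1927 W
η = P_out / P_in = 1487 / 1927 = 0.772 = 77.2%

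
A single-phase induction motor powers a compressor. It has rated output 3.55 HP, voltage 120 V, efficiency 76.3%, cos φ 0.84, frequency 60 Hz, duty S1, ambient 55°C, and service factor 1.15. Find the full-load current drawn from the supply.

P_out = 3.55 × 746 = 2648 W
P_in = P_out / η = 2648 / 0.763 = 3471 W
I = P_in / (V·cosφ) = 3471 / (120 × 0.84) = 34.4 A

34.4 A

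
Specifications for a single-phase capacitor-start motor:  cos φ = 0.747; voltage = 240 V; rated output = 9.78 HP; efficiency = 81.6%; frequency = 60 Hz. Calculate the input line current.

P_out = 9.78 × 746 = 7296 W
P_in = P_out / η = 7296 / 0.816 = 8941 W
I = P_in / (V·cosφ) = 8941 / (240 × 0.747) = 49.9 A

49.9 A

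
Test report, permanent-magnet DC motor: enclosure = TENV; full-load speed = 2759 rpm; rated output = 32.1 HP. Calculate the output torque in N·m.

82.9 N·m

P_out = 32.1 × 746 = 23947 W
ω = 2π × 2759/60 = 288.9 rad/s
τ = P_out/ω = 23947/288.9 = 82.9 N·m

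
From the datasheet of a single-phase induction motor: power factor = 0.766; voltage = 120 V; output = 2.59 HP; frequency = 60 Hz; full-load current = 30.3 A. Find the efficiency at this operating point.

P_out = 2.59 × 746 = 1932 W
P_in = V·I·cosφ = 120 × 30.3 × 0.766 = 2785 W
η = P_out / P_in = 1932 / 2785 = 0.694 = 69.4%

69.4 %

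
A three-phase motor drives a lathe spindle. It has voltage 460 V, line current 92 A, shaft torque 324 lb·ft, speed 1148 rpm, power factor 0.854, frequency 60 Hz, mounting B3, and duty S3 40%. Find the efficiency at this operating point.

84.4 %

τ = 324 lb·ft × 1.356 = 439.3 N·m
ω = 2π × 1148/60 = 120.2 rad/s; P_out = τω = 439.3 × 120.2 = 52804 W
P_in = √3·V_L·I_L·cosφ = 1.732 × 460 × 92 × 0.854 = 62597 W
η = P_out / P_in = 52804 / 62597 = 0.844 = 84.4%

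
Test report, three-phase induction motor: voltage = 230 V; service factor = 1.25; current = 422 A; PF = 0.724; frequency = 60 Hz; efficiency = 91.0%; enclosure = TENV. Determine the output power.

P_in = √3·V·I·cosφ = 1.732 × 230 × 422 × 0.724 = 121710 W
P_out = η·P_in = 0.91 × 121710 = 110756 W

111 kW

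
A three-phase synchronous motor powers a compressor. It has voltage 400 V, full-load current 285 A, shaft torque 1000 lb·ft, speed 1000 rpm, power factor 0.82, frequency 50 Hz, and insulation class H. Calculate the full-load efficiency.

τ = 1000 lb·ft × 1.356 = 1356 N·m
ω = 2π × 1000/60 = 104.7 rad/s; P_out = τω = 1356 × 104.7 = 141973 W
P_in = √3·V_L·I_L·cosφ = 1.732 × 400 × 285 × 0.82 = 161907 W
η = P_out / P_in = 141973 / 161907 = 0.877 = 87.7%

87.7 %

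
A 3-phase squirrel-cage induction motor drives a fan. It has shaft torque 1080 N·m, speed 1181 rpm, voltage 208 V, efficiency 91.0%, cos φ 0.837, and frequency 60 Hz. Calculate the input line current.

487 A

ω = 2π×1181/60 = 123.7 rad/s; P_out = τω = 1080 × 123.7 = 133596 W
P_in = P_out / η = 133596 / 0.910 = 146809 W
I_L = P_in / (√3·V_L·cosφ) = 146809 / (1.732 × 208 × 0.837) = 487 A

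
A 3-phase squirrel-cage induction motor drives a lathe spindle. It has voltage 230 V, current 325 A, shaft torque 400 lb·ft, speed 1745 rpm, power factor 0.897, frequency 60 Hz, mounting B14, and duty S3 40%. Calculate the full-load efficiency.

85.3 %

τ = 400 lb·ft × 1.356 = 542.4 N·m
ω = 2π × 1745/60 = 182.7 rad/s; P_out = τω = 542.4 × 182.7 = 99096 W
P_in = √3·V_L·I_L·cosφ = 1.732 × 230 × 325 × 0.897 = 116132 W
η = P_out / P_in = 99096 / 116132 = 0.853 = 85.3%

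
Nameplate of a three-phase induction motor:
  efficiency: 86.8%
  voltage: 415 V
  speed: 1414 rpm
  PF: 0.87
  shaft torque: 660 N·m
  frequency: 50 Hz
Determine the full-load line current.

ω = 2π×1414/60 = 148.1 rad/s; P_out = τω = 660 × 148.1 = 97746 W
P_in = P_out / η = 97746 / 0.868 = 112611 W
I_L = P_in / (√3·V_L·cosφ) = 112611 / (1.732 × 415 × 0.87) = 180 A

180 A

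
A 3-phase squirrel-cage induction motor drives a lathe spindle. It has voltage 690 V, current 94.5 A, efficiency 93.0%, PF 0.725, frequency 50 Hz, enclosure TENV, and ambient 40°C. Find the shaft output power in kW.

76.1 kW

P_in = √3·V·I·cosφ = 1.732 × 690 × 94.5 × 0.725 = 81878 W
P_out = η·P_in = 0.93 × 81878 = 76147 W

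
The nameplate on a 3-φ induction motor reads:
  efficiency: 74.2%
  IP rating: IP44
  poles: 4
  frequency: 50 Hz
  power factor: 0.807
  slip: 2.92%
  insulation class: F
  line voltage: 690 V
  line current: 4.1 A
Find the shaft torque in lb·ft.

14.2 lb·ft

P_in = √3·V·I·cosφ = 1.732 × 690 × 4.1 × 0.807 = 3954 W
P_out = η·P_in = 0.742 × 3954 = 2934 W
n_s = 120×50/4 = 1500 rpm; n = 1500×(1−0.0292) = 1456 rpm
ω = 2π×1456/60 = 152.5 rad/s
τ = P_out/ω = 2934/152.5 = 19.24 N·m
In lb·ft: 19.24/1.356 = 14.2 lb·ft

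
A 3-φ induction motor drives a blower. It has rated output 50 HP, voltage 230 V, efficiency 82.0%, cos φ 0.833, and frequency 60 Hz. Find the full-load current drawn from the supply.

137 A

P_out = 50 × 746 = 37300 W
P_in = P_out / η = 37300 / 0.820 = 45488 W
I_L = P_in / (√3·V_L·cosφ) = 45488 / (1.732 × 230 × 0.833) = 137 A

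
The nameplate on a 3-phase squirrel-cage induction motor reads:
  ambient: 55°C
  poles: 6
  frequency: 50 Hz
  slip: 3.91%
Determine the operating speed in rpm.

n_s = 120f/p = 120×50/6 = 1000 rpm
n = n_s(1 − s) = 1000 × (1 − 0.0391) = 961 rpm

961 rpm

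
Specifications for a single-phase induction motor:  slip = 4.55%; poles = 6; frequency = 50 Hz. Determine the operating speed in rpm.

n_s = 120f/p = 120×50/6 = 1000 rpm
n = n_s(1 − s) = 1000 × (1 − 0.0455) = 954 rpm

954 rpm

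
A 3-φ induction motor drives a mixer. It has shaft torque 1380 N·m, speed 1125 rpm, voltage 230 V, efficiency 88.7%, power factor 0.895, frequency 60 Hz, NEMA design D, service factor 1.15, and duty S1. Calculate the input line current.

ω = 2π×1125/60 = 117.8 rad/s; P_out = τω = 1380 × 117.8 = 162564 W
P_in = P_out / η = 162564 / 0.887 = 183274 W
I_L = P_in / (√3·V_L·cosφ) = 183274 / (1.732 × 230 × 0.895) = 514 A

514 A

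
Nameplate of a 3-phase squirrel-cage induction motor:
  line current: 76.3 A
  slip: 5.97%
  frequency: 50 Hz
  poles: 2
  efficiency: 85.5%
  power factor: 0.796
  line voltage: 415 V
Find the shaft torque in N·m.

126 N·m

P_in = √3·V·I·cosφ = 1.732 × 415 × 76.3 × 0.796 = 43655 W
P_out = η·P_in = 0.855 × 43655 = 37325 W
n_s = 120×50/2 = 3000 rpm; n = 3000×(1−0.0597) = 2821 rpm
ω = 2π×2821/60 = 295.4 rad/s
τ = P_out/ω = 37325/295.4 = 126 N·m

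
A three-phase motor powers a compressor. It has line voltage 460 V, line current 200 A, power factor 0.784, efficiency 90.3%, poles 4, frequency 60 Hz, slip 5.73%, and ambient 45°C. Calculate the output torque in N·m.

635 N·m

P_in = √3·V·I·cosφ = 1.732 × 460 × 200 × 0.784 = 124926 W
P_out = η·P_in = 0.903 × 124926 = 112808 W
n_s = 120×60/4 = 1800 rpm; n = 1800×(1−0.0573) = 1697 rpm
ω = 2π×1697/60 = 177.7 rad/s
τ = P_out/ω = 112808/177.7 = 635 N·m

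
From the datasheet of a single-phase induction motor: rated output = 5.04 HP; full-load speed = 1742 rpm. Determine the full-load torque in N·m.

P_out = 5.04 × 746 = 3760 W
ω = 2π × 1742/60 = 182.4 rad/s
τ = P_out/ω = 3760/182.4 = 20.6 N·m

20.6 N·m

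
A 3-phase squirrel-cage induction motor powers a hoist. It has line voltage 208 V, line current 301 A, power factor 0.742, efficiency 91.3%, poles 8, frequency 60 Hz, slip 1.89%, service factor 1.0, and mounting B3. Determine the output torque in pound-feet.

P_in = √3·V·I·cosφ = 1.732 × 208 × 301 × 0.742 = 80460 W
P_out = η·P_in = 0.913 × 80460 = 73460 W
n_s = 120×60/8 = 900 rpm; n = 900×(1−0.0189) = 883 rpm
ω = 2π×883/60 = 92.47 rad/s
τ = P_out/ω = 73460/92.47 = 794.4 N·m
In lb·ft: 794.4/1.356 = 586 lb·ft

586 lb·ft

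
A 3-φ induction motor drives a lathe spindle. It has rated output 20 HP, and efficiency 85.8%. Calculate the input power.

17.4 kW

P_out = 20 × 746 = 14920 W
P_in = P_out/η = 14920/0.858 = 17389 W = 17.4 kW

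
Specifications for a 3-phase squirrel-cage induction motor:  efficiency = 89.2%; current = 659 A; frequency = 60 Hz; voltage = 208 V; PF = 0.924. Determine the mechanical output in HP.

P_in = √3·V·I·cosφ = 1.732 × 208 × 659 × 0.924 = 219366 W
P_out = η·P_in = 0.892 × 219366 = 195674 W
= 195674/746 = 262 HP

262 HP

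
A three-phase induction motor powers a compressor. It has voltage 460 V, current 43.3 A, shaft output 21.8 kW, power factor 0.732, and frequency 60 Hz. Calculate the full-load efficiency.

P_out = 21.8 kW = 21800 W
P_in = √3·V_L·I_L·cosφ = 1.732 × 460 × 43.3 × 0.732 = 25253 W
η = P_out / P_in = 21800 / 25253 = 0.863 = 86.3%

86.3 %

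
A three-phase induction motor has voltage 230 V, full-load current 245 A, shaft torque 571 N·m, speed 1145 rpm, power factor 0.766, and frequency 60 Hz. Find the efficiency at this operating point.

ω = 2π × 1145/60 = 119.9 rad/s; P_out = τω = 571 × 119.9 = 68463 W
P_in = √3·V_L·I_L·cosφ = 1.732 × 230 × 245 × 0.766 = 74760 W
η = P_out / P_in = 68463 / 74760 = 0.916 = 91.6%

91.6 %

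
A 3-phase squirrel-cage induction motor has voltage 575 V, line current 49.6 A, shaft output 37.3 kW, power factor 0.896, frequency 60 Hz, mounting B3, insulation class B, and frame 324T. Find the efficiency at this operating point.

84.3 %

P_out = 37.3 kW = 37300 W
P_in = √3·V_L·I_L·cosφ = 1.732 × 575 × 49.6 × 0.896 = 44259 W
η = P_out / P_in = 37300 / 44259 = 0.843 = 84.3%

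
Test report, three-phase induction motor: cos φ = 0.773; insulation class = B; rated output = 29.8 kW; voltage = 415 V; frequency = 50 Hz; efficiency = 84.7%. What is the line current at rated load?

63.3 A

P_out = 29.8 kW = 29800 W
P_in = P_out / η = 29800 / 0.847 = 35183 W
I_L = P_in / (√3·V_L·cosφ) = 35183 / (1.732 × 415 × 0.773) = 63.3 A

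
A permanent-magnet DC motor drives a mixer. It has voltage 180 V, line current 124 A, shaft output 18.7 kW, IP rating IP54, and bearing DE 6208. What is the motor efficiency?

P_out = 18.7 kW = 18700 W
P_in = V·I = 180 × 124 = 22320 W
η = P_out / P_in = 18700 / 22320 = 0.838 = 83.8%

83.8 %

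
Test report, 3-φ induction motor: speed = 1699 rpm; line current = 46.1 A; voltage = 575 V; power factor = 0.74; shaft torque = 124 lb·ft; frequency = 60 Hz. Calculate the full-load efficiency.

τ = 124 lb·ft × 1.356 = 168.1 N·m
ω = 2π × 1699/60 = 177.9 rad/s; P_out = τω = 168.1 × 177.9 = 29905 W
P_in = √3·V_L·I_L·cosφ = 1.732 × 575 × 46.1 × 0.74 = 33974 W
η = P_out / P_in = 29905 / 33974 = 0.880 = 88.0%

88.0 %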